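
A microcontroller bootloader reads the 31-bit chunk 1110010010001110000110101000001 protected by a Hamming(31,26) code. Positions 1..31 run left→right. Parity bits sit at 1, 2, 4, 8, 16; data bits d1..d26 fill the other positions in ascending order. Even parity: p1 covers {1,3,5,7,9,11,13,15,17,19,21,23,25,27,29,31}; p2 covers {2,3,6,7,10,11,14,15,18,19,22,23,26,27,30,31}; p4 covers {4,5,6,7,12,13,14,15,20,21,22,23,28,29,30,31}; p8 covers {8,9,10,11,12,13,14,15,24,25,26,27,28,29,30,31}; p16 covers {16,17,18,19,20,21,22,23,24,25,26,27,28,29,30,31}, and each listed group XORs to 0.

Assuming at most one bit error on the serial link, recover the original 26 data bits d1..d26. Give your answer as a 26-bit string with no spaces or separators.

s1 (pos 1,3,5,7,9,11,13,15,17,19,21,23,25,27,29,31): 1⊕1⊕0⊕0⊕1⊕0⊕1⊕1⊕0⊕0⊕1⊕1⊕1⊕0⊕0⊕1 = 1
s2 (pos 2,3,6,7,10,11,14,15,18,19,22,23,26,27,30,31): 1⊕1⊕1⊕0⊕0⊕0⊕1⊕1⊕0⊕0⊕0⊕1⊕0⊕0⊕0⊕1 = 1
s4 (pos 4,5,6,7,12,13,14,15,20,21,22,23,28,29,30,31): 0⊕0⊕1⊕0⊕0⊕1⊕1⊕1⊕1⊕1⊕0⊕1⊕0⊕0⊕0⊕1 = 0
s8 (pos 8,9,10,11,12,13,14,15,24,25,26,27,28,29,30,31): 0⊕1⊕0⊕0⊕0⊕1⊕1⊕1⊕0⊕1⊕0⊕0⊕0⊕0⊕0⊕1 = 0
s16 (pos 16,17,18,19,20,21,22,23,24,25,26,27,28,29,30,31): 0⊕0⊕0⊕0⊕1⊕1⊕0⊕1⊕0⊕1⊕0⊕0⊕0⊕0⊕0⊕1 = 1
Syndrome s16…s1 = 10011 → error at position 19.
Flip position 19: 1110010010001110000110101000001 → 1110010010001110001110101000001
Read data bits from positions 3,5,6,7,9,10,11,12,13,14,15,17,18,19,20,21,22,23,24,25,26,27,28,29,30,31: 10101000111001110101000001

10101000111001110101000001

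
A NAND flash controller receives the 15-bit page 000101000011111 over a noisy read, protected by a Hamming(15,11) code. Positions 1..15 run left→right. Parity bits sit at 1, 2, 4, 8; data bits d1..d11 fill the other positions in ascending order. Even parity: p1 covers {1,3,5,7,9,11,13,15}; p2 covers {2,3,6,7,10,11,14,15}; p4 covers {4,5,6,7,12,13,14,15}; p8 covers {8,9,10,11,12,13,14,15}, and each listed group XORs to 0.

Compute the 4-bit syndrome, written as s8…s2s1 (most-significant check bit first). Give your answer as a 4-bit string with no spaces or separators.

1001

s1 (pos 1,3,5,7,9,11,13,15): 0⊕0⊕0⊕0⊕0⊕1⊕1⊕1 = 1
s2 (pos 2,3,6,7,10,11,14,15): 0⊕0⊕1⊕0⊕0⊕1⊕1⊕1 = 0
s4 (pos 4,5,6,7,12,13,14,15): 1⊕0⊕1⊕0⊕1⊕1⊕1⊕1 = 0
s8 (pos 8,9,10,11,12,13,14,15): 0⊕0⊕0⊕1⊕1⊕1⊕1⊕1 = 1
Syndrome s8…s1 = 1001 → error at position 9.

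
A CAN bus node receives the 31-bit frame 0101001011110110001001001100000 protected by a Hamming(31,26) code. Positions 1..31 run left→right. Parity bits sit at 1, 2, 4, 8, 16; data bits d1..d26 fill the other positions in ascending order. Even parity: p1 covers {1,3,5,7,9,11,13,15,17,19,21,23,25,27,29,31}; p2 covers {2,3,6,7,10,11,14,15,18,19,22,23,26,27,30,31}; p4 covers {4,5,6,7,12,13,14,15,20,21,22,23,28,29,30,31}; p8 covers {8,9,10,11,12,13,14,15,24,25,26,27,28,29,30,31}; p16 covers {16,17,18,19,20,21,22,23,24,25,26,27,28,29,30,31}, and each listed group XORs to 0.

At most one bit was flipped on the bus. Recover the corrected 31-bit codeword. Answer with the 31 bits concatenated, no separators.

s1 (pos 1,3,5,7,9,11,13,15,17,19,21,23,25,27,29,31): 0⊕0⊕0⊕1⊕1⊕1⊕0⊕1⊕0⊕1⊕0⊕0⊕1⊕0⊕0⊕0 = 0
s2 (pos 2,3,6,7,10,11,14,15,18,19,22,23,26,27,30,31): 1⊕0⊕0⊕1⊕1⊕1⊕1⊕1⊕0⊕1⊕1⊕0⊕1⊕0⊕0⊕0 = 1
s4 (pos 4,5,6,7,12,13,14,15,20,21,22,23,28,29,30,31): 1⊕0⊕0⊕1⊕1⊕0⊕1⊕1⊕0⊕0⊕1⊕0⊕0⊕0⊕0⊕0 = 0
s8 (pos 8,9,10,11,12,13,14,15,24,25,26,27,28,29,30,31): 0⊕1⊕1⊕1⊕1⊕0⊕1⊕1⊕0⊕1⊕1⊕0⊕0⊕0⊕0⊕0 = 0
s16 (pos 16,17,18,19,20,21,22,23,24,25,26,27,28,29,30,31): 0⊕0⊕0⊕1⊕0⊕0⊕1⊕0⊕0⊕1⊕1⊕0⊕0⊕0⊕0⊕0 = 0
Syndrome s16…s1 = 00010 → error at position 2.
Flip position 2: 0101001011110110001001001100000 → 0001001011110110001001001100000

0001001011110110001001001100000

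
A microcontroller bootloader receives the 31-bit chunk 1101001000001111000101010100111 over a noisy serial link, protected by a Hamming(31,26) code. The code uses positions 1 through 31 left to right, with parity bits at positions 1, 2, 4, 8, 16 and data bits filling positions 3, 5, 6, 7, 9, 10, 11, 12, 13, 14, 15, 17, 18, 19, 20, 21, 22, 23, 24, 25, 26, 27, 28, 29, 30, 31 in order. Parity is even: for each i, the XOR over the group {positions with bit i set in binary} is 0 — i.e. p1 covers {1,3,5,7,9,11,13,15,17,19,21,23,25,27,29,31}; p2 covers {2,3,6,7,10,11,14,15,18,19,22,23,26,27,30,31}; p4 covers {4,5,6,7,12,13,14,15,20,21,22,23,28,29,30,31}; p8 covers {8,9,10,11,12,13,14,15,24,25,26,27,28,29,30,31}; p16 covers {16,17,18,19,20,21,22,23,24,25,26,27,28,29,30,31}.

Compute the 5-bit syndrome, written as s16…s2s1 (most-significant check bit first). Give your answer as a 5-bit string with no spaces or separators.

s1 (pos 1,3,5,7,9,11,13,15,17,19,21,23,25,27,29,31): 1⊕0⊕0⊕1⊕0⊕0⊕1⊕1⊕0⊕0⊕0⊕0⊕0⊕0⊕1⊕1 = 0
s2 (pos 2,3,6,7,10,11,14,15,18,19,22,23,26,27,30,31): 1⊕0⊕0⊕1⊕0⊕0⊕1⊕1⊕0⊕0⊕1⊕0⊕1⊕0⊕1⊕1 = 0
s4 (pos 4,5,6,7,12,13,14,15,20,21,22,23,28,29,30,31): 1⊕0⊕0⊕1⊕0⊕1⊕1⊕1⊕1⊕0⊕1⊕0⊕0⊕1⊕1⊕1 = 0
s8 (pos 8,9,10,11,12,13,14,15,24,25,26,27,28,29,30,31): 0⊕0⊕0⊕0⊕0⊕1⊕1⊕1⊕1⊕0⊕1⊕0⊕0⊕1⊕1⊕1 = 0
s16 (pos 16,17,18,19,20,21,22,23,24,25,26,27,28,29,30,31): 1⊕0⊕0⊕0⊕1⊕0⊕1⊕0⊕1⊕0⊕1⊕0⊕0⊕1⊕1⊕1 = 0
Syndrome s16…s1 = 00000 → no error.

00000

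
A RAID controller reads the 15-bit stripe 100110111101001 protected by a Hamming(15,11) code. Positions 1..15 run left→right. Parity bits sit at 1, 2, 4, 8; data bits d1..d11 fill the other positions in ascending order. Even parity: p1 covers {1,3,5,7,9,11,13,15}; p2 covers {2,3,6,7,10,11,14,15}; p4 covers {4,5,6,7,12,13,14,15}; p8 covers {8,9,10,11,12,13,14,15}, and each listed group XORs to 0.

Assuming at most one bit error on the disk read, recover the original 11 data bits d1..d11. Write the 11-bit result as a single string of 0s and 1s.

01011101000

s1 (pos 1,3,5,7,9,11,13,15): 1⊕0⊕1⊕1⊕1⊕0⊕0⊕1 = 1
s2 (pos 2,3,6,7,10,11,14,15): 0⊕0⊕0⊕1⊕1⊕0⊕0⊕1 = 1
s4 (pos 4,5,6,7,12,13,14,15): 1⊕1⊕0⊕1⊕1⊕0⊕0⊕1 = 1
s8 (pos 8,9,10,11,12,13,14,15): 1⊕1⊕1⊕0⊕1⊕0⊕0⊕1 = 1
Syndrome s8…s1 = 1111 → error at position 15.
Flip position 15: 100110111101001 → 100110111101000
Read data bits from positions 3,5,6,7,9,10,11,12,13,14,15: 01011101000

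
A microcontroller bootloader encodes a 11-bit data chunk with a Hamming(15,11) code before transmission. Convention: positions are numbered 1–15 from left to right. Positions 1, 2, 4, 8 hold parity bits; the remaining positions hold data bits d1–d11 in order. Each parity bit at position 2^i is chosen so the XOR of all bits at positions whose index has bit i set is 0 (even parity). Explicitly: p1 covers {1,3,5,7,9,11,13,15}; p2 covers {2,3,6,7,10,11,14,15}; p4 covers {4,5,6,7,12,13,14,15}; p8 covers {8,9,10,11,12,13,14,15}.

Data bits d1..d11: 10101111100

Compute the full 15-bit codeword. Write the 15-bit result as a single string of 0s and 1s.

Place data at non-parity positions: p1 p2 1 p4 0 1 0 p8 1 1 1 1 1 0 0
p1 (pos 1,3,5,7,9,11,13,15): XOR of data positions = 1⊕0⊕0⊕1⊕1⊕1⊕0 = 0
p2 (pos 2,3,6,7,10,11,14,15): XOR of data positions = 1⊕1⊕0⊕1⊕1⊕0⊕0 = 0
p4 (pos 4,5,6,7,12,13,14,15): XOR of data positions = 0⊕1⊕0⊕1⊕1⊕0⊕0 = 1
p8 (pos 8,9,10,11,12,13,14,15): XOR of data positions = 1⊕1⊕1⊕1⊕1⊕0⊕0 = 1
Codeword: 001101011111100

001101011111100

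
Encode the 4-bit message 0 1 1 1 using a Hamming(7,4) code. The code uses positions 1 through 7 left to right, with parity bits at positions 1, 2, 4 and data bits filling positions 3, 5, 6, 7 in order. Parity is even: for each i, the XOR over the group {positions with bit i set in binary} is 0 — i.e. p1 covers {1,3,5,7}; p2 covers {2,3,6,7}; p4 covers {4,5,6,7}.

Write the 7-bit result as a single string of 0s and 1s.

Place data at non-parity positions: p1 p2 0 p4 1 1 1
p1 (pos 1,3,5,7): XOR of data positions = 0⊕1⊕1 = 0
p2 (pos 2,3,6,7): XOR of data positions = 0⊕1⊕1 = 0
p4 (pos 4,5,6,7): XOR of data positions = 1⊕1⊕1 = 1
Codeword: 0001111

0001111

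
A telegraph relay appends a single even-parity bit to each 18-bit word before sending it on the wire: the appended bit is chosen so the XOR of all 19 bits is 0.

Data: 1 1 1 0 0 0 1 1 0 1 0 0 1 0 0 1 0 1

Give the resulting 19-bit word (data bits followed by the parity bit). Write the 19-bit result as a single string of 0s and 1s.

1110001101001001011

XOR of the 18 data bits: 1⊕1⊕1⊕0⊕0⊕0⊕1⊕1⊕0⊕1⊕0⊕0⊕1⊕0⊕0⊕1⊕0⊕1 = 1
Parity bit = 1 (so all 19 bits XOR to 0).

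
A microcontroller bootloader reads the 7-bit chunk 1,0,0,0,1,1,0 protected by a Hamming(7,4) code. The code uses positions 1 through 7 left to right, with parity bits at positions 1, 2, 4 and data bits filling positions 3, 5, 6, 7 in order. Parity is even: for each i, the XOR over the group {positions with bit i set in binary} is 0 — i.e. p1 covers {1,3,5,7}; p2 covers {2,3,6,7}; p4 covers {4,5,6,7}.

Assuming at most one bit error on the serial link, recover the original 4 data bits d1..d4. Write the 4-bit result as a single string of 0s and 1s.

s1 (pos 1,3,5,7): 1⊕0⊕1⊕0 = 0
s2 (pos 2,3,6,7): 0⊕0⊕1⊕0 = 1
s4 (pos 4,5,6,7): 0⊕1⊕1⊕0 = 0
Syndrome s4…s1 = 010 → error at position 2.
Flip position 2: 1000110 → 1100110
Read data bits from positions 3,5,6,7: 0110

0110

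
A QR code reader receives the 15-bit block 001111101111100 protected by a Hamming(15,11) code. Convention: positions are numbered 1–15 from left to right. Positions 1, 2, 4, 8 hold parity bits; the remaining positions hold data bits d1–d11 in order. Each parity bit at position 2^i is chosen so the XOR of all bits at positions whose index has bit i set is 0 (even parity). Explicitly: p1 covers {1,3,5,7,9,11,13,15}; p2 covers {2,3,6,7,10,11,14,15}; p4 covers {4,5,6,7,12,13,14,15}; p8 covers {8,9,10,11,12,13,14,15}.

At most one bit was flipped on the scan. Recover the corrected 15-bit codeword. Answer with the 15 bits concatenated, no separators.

s1 (pos 1,3,5,7,9,11,13,15): 0⊕1⊕1⊕1⊕1⊕1⊕1⊕0 = 0
s2 (pos 2,3,6,7,10,11,14,15): 0⊕1⊕1⊕1⊕1⊕1⊕0⊕0 = 1
s4 (pos 4,5,6,7,12,13,14,15): 1⊕1⊕1⊕1⊕1⊕1⊕0⊕0 = 0
s8 (pos 8,9,10,11,12,13,14,15): 0⊕1⊕1⊕1⊕1⊕1⊕0⊕0 = 1
Syndrome s8…s1 = 1010 → error at position 10.
Flip position 10: 001111101111100 → 001111101011100

001111101011100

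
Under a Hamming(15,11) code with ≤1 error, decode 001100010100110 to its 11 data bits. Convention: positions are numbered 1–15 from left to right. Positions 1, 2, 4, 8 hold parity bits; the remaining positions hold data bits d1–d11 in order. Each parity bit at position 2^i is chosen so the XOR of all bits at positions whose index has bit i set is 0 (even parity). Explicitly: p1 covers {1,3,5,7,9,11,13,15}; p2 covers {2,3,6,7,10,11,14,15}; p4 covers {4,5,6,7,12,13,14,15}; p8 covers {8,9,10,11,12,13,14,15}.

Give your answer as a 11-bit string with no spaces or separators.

10100100110

s1 (pos 1,3,5,7,9,11,13,15): 0⊕1⊕0⊕0⊕0⊕0⊕1⊕0 = 0
s2 (pos 2,3,6,7,10,11,14,15): 0⊕1⊕0⊕0⊕1⊕0⊕1⊕0 = 1
s4 (pos 4,5,6,7,12,13,14,15): 1⊕0⊕0⊕0⊕0⊕1⊕1⊕0 = 1
s8 (pos 8,9,10,11,12,13,14,15): 1⊕0⊕1⊕0⊕0⊕1⊕1⊕0 = 0
Syndrome s8…s1 = 0110 → error at position 6.
Flip position 6: 001100010100110 → 001101010100110
Read data bits from positions 3,5,6,7,9,10,11,12,13,14,15: 10100100110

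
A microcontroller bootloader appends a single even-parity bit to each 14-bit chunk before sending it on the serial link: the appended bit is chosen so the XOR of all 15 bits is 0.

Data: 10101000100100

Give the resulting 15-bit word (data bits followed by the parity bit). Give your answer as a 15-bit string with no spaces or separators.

101010001001001

XOR of the 14 data bits: 1⊕0⊕1⊕0⊕1⊕0⊕0⊕0⊕1⊕0⊕0⊕1⊕0⊕0 = 1
Parity bit = 1 (so all 15 bits XOR to 0).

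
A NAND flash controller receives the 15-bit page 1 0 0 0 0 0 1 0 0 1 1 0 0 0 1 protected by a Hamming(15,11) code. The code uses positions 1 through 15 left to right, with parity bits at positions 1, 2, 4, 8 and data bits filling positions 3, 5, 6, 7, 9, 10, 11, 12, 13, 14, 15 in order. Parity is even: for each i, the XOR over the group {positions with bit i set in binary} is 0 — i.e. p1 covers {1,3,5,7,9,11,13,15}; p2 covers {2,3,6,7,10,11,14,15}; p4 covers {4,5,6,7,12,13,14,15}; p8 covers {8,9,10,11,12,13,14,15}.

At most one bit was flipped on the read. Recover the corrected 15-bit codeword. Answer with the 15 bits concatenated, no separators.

100000110110001

s1 (pos 1,3,5,7,9,11,13,15): 1⊕0⊕0⊕1⊕0⊕1⊕0⊕1 = 0
s2 (pos 2,3,6,7,10,11,14,15): 0⊕0⊕0⊕1⊕1⊕1⊕0⊕1 = 0
s4 (pos 4,5,6,7,12,13,14,15): 0⊕0⊕0⊕1⊕0⊕0⊕0⊕1 = 0
s8 (pos 8,9,10,11,12,13,14,15): 0⊕0⊕1⊕1⊕0⊕0⊕0⊕1 = 1
Syndrome s8…s1 = 1000 → error at position 8.
Flip position 8: 100000100110001 → 100000110110001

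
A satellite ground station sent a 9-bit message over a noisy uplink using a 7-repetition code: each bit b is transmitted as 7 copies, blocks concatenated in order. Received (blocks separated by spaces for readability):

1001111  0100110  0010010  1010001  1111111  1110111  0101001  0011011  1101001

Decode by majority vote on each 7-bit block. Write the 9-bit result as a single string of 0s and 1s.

Block 1 (1001111): 5 ones → 1
Block 2 (0100110): 3 ones → 0
Block 3 (0010010): 2 ones → 0
Block 4 (1010001): 3 ones → 0
Block 5 (1111111): 7 ones → 1
Block 6 (1110111): 6 ones → 1
Block 7 (0101001): 3 ones → 0
Block 8 (0011011): 4 ones → 1
Block 9 (1101001): 4 ones → 1

100011011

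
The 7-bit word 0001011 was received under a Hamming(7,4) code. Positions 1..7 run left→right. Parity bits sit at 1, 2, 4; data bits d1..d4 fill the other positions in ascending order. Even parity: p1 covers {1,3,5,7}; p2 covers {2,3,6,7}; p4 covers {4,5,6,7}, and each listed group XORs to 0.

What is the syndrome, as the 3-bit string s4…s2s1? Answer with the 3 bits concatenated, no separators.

s1 (pos 1,3,5,7): 0⊕0⊕0⊕1 = 1
s2 (pos 2,3,6,7): 0⊕0⊕1⊕1 = 0
s4 (pos 4,5,6,7): 1⊕0⊕1⊕1 = 1
Syndrome s4…s1 = 101 → error at position 5.

101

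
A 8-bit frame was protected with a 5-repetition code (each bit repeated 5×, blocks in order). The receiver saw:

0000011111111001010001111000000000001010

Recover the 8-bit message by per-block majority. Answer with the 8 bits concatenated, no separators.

01101000

Block 1 (00000): 0 ones → 0
Block 2 (11111): 5 ones → 1
Block 3 (11100): 3 ones → 1
Block 4 (10100): 2 ones → 0
Block 5 (01111): 4 ones → 1
Block 6 (00000): 0 ones → 0
Block 7 (00000): 0 ones → 0
Block 8 (01010): 2 ones → 0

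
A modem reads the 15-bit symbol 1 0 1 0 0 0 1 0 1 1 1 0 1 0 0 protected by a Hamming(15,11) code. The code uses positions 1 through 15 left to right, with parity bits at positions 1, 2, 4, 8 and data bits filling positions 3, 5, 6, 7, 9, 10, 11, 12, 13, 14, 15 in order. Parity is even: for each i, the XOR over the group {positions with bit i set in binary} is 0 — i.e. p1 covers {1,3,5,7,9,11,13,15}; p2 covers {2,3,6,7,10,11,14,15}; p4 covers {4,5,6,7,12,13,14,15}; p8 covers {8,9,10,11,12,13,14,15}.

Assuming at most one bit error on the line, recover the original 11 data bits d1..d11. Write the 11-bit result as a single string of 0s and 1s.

10011110100

s1 (pos 1,3,5,7,9,11,13,15): 1⊕1⊕0⊕1⊕1⊕1⊕1⊕0 = 0
s2 (pos 2,3,6,7,10,11,14,15): 0⊕1⊕0⊕1⊕1⊕1⊕0⊕0 = 0
s4 (pos 4,5,6,7,12,13,14,15): 0⊕0⊕0⊕1⊕0⊕1⊕0⊕0 = 0
s8 (pos 8,9,10,11,12,13,14,15): 0⊕1⊕1⊕1⊕0⊕1⊕0⊕0 = 0
Syndrome s8…s1 = 0000 → no error.
Read data bits from positions 3,5,6,7,9,10,11,12,13,14,15: 10011110100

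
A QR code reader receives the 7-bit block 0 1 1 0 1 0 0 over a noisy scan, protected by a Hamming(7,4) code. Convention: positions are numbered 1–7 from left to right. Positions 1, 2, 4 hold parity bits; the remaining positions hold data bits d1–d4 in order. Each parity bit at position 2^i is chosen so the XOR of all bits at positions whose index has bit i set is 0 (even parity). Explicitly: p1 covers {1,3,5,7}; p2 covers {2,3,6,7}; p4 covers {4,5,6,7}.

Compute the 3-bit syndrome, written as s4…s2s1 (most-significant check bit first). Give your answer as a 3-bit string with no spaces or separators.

100

s1 (pos 1,3,5,7): 0⊕1⊕1⊕0 = 0
s2 (pos 2,3,6,7): 1⊕1⊕0⊕0 = 0
s4 (pos 4,5,6,7): 0⊕1⊕0⊕0 = 1
Syndrome s4…s1 = 100 → error at position 4.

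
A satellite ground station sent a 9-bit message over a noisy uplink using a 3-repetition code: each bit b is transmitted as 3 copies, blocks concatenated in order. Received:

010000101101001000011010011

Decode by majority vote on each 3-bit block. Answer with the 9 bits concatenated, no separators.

Block 1 (010): 1 one → 0
Block 2 (000): 0 ones → 0
Block 3 (101): 2 ones → 1
Block 4 (101): 2 ones → 1
Block 5 (001): 1 one → 0
Block 6 (000): 0 ones → 0
Block 7 (011): 2 ones → 1
Block 8 (010): 1 one → 0
Block 9 (011): 2 ones → 1

001100101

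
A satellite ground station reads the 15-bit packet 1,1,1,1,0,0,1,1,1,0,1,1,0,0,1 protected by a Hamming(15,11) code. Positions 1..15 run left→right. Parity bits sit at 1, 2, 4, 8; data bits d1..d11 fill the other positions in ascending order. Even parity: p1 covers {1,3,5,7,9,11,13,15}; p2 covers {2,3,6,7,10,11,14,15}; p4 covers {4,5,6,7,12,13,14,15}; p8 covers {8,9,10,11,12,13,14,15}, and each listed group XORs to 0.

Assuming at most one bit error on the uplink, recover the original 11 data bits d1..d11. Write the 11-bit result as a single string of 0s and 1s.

10011111001

s1 (pos 1,3,5,7,9,11,13,15): 1⊕1⊕0⊕1⊕1⊕1⊕0⊕1 = 0
s2 (pos 2,3,6,7,10,11,14,15): 1⊕1⊕0⊕1⊕0⊕1⊕0⊕1 = 1
s4 (pos 4,5,6,7,12,13,14,15): 1⊕0⊕0⊕1⊕1⊕0⊕0⊕1 = 0
s8 (pos 8,9,10,11,12,13,14,15): 1⊕1⊕0⊕1⊕1⊕0⊕0⊕1 = 1
Syndrome s8…s1 = 1010 → error at position 10.
Flip position 10: 111100111011001 → 111100111111001
Read data bits from positions 3,5,6,7,9,10,11,12,13,14,15: 10011111001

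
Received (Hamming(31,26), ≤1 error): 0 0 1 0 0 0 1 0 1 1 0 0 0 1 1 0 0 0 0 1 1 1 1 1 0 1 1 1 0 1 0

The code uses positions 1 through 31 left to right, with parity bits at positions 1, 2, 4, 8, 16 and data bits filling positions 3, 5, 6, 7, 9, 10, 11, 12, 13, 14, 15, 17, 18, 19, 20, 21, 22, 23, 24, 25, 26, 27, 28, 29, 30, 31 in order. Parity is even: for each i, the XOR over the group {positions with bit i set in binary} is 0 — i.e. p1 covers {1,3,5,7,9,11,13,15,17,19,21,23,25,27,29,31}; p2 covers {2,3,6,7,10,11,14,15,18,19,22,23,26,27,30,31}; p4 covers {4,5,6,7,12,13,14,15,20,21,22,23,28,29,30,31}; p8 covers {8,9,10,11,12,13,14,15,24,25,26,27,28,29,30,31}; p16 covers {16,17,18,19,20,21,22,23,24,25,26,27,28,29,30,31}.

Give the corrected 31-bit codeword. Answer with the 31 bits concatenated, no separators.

s1 (pos 1,3,5,7,9,11,13,15,17,19,21,23,25,27,29,31): 0⊕1⊕0⊕1⊕1⊕0⊕0⊕1⊕0⊕0⊕1⊕1⊕0⊕1⊕0⊕0 = 1
s2 (pos 2,3,6,7,10,11,14,15,18,19,22,23,26,27,30,31): 0⊕1⊕0⊕1⊕1⊕0⊕1⊕1⊕0⊕0⊕1⊕1⊕1⊕1⊕1⊕0 = 0
s4 (pos 4,5,6,7,12,13,14,15,20,21,22,23,28,29,30,31): 0⊕0⊕0⊕1⊕0⊕0⊕1⊕1⊕1⊕1⊕1⊕1⊕1⊕0⊕1⊕0 = 1
s8 (pos 8,9,10,11,12,13,14,15,24,25,26,27,28,29,30,31): 0⊕1⊕1⊕0⊕0⊕0⊕1⊕1⊕1⊕0⊕1⊕1⊕1⊕0⊕1⊕0 = 1
s16 (pos 16,17,18,19,20,21,22,23,24,25,26,27,28,29,30,31): 0⊕0⊕0⊕0⊕1⊕1⊕1⊕1⊕1⊕0⊕1⊕1⊕1⊕0⊕1⊕0 = 1
Syndrome s16…s1 = 11101 → error at position 29.
Flip position 29: 0010001011000110000111110111010 → 0010001011000110000111110111110

0010001011000110000111110111110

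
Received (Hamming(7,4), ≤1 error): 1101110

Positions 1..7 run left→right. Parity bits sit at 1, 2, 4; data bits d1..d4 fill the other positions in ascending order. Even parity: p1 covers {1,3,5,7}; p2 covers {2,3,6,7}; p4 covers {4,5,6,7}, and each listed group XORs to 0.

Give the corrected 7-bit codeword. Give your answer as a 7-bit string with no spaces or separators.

1100110

s1 (pos 1,3,5,7): 1⊕0⊕1⊕0 = 0
s2 (pos 2,3,6,7): 1⊕0⊕1⊕0 = 0
s4 (pos 4,5,6,7): 1⊕1⊕1⊕0 = 1
Syndrome s4…s1 = 100 → error at position 4.
Flip position 4: 1101110 → 1100110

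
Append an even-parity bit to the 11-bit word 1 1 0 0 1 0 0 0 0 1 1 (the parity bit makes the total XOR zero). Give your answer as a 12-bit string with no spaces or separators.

XOR of the 11 data bits: 1⊕1⊕0⊕0⊕1⊕0⊕0⊕0⊕0⊕1⊕1 = 1
Parity bit = 1 (so all 12 bits XOR to 0).

110010000111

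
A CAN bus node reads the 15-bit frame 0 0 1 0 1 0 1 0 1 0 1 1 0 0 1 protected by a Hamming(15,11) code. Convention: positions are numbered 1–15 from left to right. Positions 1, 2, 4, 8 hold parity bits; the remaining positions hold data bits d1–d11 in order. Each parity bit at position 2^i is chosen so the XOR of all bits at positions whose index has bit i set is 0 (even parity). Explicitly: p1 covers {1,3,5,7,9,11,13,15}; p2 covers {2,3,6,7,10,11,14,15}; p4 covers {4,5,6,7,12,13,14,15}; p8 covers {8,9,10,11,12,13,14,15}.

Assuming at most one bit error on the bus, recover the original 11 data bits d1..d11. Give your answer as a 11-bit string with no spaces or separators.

s1 (pos 1,3,5,7,9,11,13,15): 0⊕1⊕1⊕1⊕1⊕1⊕0⊕1 = 0
s2 (pos 2,3,6,7,10,11,14,15): 0⊕1⊕0⊕1⊕0⊕1⊕0⊕1 = 0
s4 (pos 4,5,6,7,12,13,14,15): 0⊕1⊕0⊕1⊕1⊕0⊕0⊕1 = 0
s8 (pos 8,9,10,11,12,13,14,15): 0⊕1⊕0⊕1⊕1⊕0⊕0⊕1 = 0
Syndrome s8…s1 = 0000 → no error.
Read data bits from positions 3,5,6,7,9,10,11,12,13,14,15: 11011011001

11011011001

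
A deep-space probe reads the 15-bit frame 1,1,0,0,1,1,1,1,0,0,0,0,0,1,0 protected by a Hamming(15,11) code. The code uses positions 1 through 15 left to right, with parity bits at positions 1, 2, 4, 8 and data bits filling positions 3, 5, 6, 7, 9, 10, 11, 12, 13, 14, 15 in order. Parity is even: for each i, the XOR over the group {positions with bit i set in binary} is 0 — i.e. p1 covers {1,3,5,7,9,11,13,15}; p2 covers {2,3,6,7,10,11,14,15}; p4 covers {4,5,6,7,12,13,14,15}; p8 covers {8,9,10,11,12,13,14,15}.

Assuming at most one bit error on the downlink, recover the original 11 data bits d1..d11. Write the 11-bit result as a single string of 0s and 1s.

01110000010

s1 (pos 1,3,5,7,9,11,13,15): 1⊕0⊕1⊕1⊕0⊕0⊕0⊕0 = 1
s2 (pos 2,3,6,7,10,11,14,15): 1⊕0⊕1⊕1⊕0⊕0⊕1⊕0 = 0
s4 (pos 4,5,6,7,12,13,14,15): 0⊕1⊕1⊕1⊕0⊕0⊕1⊕0 = 0
s8 (pos 8,9,10,11,12,13,14,15): 1⊕0⊕0⊕0⊕0⊕0⊕1⊕0 = 0
Syndrome s8…s1 = 0001 → error at position 1.
Flip position 1: 110011110000010 → 010011110000010
Read data bits from positions 3,5,6,7,9,10,11,12,13,14,15: 01110000010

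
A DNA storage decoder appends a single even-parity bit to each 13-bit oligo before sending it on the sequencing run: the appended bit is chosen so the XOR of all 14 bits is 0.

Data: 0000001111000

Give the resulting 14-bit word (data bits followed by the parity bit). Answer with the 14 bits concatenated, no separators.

XOR of the 13 data bits: 0⊕0⊕0⊕0⊕0⊕0⊕1⊕1⊕1⊕1⊕0⊕0⊕0 = 0
Parity bit = 0 (so all 14 bits XOR to 0).

00000011110000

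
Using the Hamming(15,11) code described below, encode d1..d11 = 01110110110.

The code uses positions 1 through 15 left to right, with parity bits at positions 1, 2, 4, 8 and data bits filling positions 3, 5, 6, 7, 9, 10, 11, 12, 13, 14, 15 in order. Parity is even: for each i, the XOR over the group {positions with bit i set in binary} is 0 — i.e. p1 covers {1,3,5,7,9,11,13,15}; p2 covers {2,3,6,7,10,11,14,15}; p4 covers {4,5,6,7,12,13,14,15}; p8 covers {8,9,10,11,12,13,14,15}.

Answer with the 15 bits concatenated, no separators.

Place data at non-parity positions: p1 p2 0 p4 1 1 1 p8 0 1 1 0 1 1 0
p1 (pos 1,3,5,7,9,11,13,15): XOR of data positions = 0⊕1⊕1⊕0⊕1⊕1⊕0 = 0
p2 (pos 2,3,6,7,10,11,14,15): XOR of data positions = 0⊕1⊕1⊕1⊕1⊕1⊕0 = 1
p4 (pos 4,5,6,7,12,13,14,15): XOR of data positions = 1⊕1⊕1⊕0⊕1⊕1⊕0 = 1
p8 (pos 8,9,10,11,12,13,14,15): XOR of data positions = 0⊕1⊕1⊕0⊕1⊕1⊕0 = 0
Codeword: 010111100110110

010111100110110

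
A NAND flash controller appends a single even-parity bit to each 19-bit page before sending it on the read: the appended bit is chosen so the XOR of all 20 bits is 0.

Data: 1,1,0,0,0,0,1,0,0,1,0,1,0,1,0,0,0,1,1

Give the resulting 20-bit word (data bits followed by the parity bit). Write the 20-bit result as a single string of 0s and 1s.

XOR of the 19 data bits: 1⊕1⊕0⊕0⊕0⊕0⊕1⊕0⊕0⊕1⊕0⊕1⊕0⊕1⊕0⊕0⊕0⊕1⊕1 = 0
Parity bit = 0 (so all 20 bits XOR to 0).

11000010010101000110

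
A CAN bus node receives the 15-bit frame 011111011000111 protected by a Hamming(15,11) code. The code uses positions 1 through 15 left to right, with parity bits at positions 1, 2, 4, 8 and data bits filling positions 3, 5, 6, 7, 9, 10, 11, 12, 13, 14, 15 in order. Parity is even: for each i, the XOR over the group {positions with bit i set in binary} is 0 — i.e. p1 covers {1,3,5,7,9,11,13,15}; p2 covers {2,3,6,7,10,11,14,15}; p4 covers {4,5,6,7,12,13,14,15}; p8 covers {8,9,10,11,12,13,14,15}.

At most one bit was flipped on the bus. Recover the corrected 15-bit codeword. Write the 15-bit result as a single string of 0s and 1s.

011111011010111

s1 (pos 1,3,5,7,9,11,13,15): 0⊕1⊕1⊕0⊕1⊕0⊕1⊕1 = 1
s2 (pos 2,3,6,7,10,11,14,15): 1⊕1⊕1⊕0⊕0⊕0⊕1⊕1 = 1
s4 (pos 4,5,6,7,12,13,14,15): 1⊕1⊕1⊕0⊕0⊕1⊕1⊕1 = 0
s8 (pos 8,9,10,11,12,13,14,15): 1⊕1⊕0⊕0⊕0⊕1⊕1⊕1 = 1
Syndrome s8…s1 = 1011 → error at position 11.
Flip position 11: 011111011000111 → 011111011010111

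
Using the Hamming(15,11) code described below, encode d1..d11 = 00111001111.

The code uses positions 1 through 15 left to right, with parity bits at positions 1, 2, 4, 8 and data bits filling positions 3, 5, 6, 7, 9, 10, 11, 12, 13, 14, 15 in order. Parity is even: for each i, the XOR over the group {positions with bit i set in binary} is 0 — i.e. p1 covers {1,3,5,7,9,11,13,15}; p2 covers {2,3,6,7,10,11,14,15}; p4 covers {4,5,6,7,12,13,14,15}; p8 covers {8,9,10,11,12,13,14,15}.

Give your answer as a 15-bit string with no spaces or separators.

000001111001111

Place data at non-parity positions: p1 p2 0 p4 0 1 1 p8 1 0 0 1 1 1 1
p1 (pos 1,3,5,7,9,11,13,15): XOR of data positions = 0⊕0⊕1⊕1⊕0⊕1⊕1 = 0
p2 (pos 2,3,6,7,10,11,14,15): XOR of data positions = 0⊕1⊕1⊕0⊕0⊕1⊕1 = 0
p4 (pos 4,5,6,7,12,13,14,15): XOR of data positions = 0⊕1⊕1⊕1⊕1⊕1⊕1 = 0
p8 (pos 8,9,10,11,12,13,14,15): XOR of data positions = 1⊕0⊕0⊕1⊕1⊕1⊕1 = 1
Codeword: 000001111001111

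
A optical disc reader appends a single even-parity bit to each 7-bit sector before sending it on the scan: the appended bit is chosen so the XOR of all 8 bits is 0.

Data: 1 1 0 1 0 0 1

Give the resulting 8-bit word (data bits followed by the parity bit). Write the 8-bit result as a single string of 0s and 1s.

11010010

XOR of the 7 data bits: 1⊕1⊕0⊕1⊕0⊕0⊕1 = 0
Parity bit = 0 (so all 8 bits XOR to 0).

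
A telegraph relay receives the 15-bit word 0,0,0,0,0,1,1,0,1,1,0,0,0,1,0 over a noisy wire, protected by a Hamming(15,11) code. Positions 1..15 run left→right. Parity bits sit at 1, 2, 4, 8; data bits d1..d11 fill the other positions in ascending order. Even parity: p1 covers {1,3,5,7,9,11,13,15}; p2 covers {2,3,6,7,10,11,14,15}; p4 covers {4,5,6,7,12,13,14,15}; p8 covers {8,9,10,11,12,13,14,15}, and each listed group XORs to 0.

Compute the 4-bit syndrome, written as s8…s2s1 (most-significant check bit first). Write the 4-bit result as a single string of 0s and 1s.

s1 (pos 1,3,5,7,9,11,13,15): 0⊕0⊕0⊕1⊕1⊕0⊕0⊕0 = 0
s2 (pos 2,3,6,7,10,11,14,15): 0⊕0⊕1⊕1⊕1⊕0⊕1⊕0 = 0
s4 (pos 4,5,6,7,12,13,14,15): 0⊕0⊕1⊕1⊕0⊕0⊕1⊕0 = 1
s8 (pos 8,9,10,11,12,13,14,15): 0⊕1⊕1⊕0⊕0⊕0⊕1⊕0 = 1
Syndrome s8…s1 = 1100 → error at position 12.

1100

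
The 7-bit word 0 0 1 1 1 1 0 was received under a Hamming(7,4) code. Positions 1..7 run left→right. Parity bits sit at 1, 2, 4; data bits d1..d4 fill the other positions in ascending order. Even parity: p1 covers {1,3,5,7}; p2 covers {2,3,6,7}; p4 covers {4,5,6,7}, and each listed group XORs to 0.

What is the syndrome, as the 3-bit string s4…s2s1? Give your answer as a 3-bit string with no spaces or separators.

s1 (pos 1,3,5,7): 0⊕1⊕1⊕0 = 0
s2 (pos 2,3,6,7): 0⊕1⊕1⊕0 = 0
s4 (pos 4,5,6,7): 1⊕1⊕1⊕0 = 1
Syndrome s4…s1 = 100 → error at position 4.

100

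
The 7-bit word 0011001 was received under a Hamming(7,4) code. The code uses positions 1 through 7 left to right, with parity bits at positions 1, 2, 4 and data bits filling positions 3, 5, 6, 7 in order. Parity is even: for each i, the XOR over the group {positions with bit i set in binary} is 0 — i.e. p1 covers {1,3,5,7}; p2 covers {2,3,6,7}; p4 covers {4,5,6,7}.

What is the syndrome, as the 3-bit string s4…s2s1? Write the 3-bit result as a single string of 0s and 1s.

000

s1 (pos 1,3,5,7): 0⊕1⊕0⊕1 = 0
s2 (pos 2,3,6,7): 0⊕1⊕0⊕1 = 0
s4 (pos 4,5,6,7): 1⊕0⊕0⊕1 = 0
Syndrome s4…s1 = 000 → no error.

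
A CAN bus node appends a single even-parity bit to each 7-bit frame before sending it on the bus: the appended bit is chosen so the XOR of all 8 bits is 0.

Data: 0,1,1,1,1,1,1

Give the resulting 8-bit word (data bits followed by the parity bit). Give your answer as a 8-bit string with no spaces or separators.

01111110

XOR of the 7 data bits: 0⊕1⊕1⊕1⊕1⊕1⊕1 = 0
Parity bit = 0 (so all 8 bits XOR to 0).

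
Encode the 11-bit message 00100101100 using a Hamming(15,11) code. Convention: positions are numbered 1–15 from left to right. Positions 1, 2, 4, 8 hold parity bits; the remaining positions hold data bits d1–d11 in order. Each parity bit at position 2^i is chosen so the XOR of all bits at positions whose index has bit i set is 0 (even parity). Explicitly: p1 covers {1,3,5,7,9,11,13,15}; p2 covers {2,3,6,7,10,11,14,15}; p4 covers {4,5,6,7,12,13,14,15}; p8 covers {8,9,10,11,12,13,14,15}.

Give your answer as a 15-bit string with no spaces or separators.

Place data at non-parity positions: p1 p2 0 p4 0 1 0 p8 0 1 0 1 1 0 0
p1 (pos 1,3,5,7,9,11,13,15): XOR of data positions = 0⊕0⊕0⊕0⊕0⊕1⊕0 = 1
p2 (pos 2,3,6,7,10,11,14,15): XOR of data positions = 0⊕1⊕0⊕1⊕0⊕0⊕0 = 0
p4 (pos 4,5,6,7,12,13,14,15): XOR of data positions = 0⊕1⊕0⊕1⊕1⊕0⊕0 = 1
p8 (pos 8,9,10,11,12,13,14,15): XOR of data positions = 0⊕1⊕0⊕1⊕1⊕0⊕0 = 1
Codeword: 100101010101100

100101010101100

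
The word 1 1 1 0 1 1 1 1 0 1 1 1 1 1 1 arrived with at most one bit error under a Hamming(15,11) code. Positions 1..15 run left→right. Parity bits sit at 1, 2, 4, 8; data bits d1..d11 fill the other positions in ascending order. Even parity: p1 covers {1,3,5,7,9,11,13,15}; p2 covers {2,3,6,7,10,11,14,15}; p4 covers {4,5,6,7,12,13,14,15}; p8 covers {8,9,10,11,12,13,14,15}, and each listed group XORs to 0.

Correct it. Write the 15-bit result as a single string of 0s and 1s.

111011110111011

s1 (pos 1,3,5,7,9,11,13,15): 1⊕1⊕1⊕1⊕0⊕1⊕1⊕1 = 1
s2 (pos 2,3,6,7,10,11,14,15): 1⊕1⊕1⊕1⊕1⊕1⊕1⊕1 = 0
s4 (pos 4,5,6,7,12,13,14,15): 0⊕1⊕1⊕1⊕1⊕1⊕1⊕1 = 1
s8 (pos 8,9,10,11,12,13,14,15): 1⊕0⊕1⊕1⊕1⊕1⊕1⊕1 = 1
Syndrome s8…s1 = 1101 → error at position 13.
Flip position 13: 111011110111111 → 111011110111011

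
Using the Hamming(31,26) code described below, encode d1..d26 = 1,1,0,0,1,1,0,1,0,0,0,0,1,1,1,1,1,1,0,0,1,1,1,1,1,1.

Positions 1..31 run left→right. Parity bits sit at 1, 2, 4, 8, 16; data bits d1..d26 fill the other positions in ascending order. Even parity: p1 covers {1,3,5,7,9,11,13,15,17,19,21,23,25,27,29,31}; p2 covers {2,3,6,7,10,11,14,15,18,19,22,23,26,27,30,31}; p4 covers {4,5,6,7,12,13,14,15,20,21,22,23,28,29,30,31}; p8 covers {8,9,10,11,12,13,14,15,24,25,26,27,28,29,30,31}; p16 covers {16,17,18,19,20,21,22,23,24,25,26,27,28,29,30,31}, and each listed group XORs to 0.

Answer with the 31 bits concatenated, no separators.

1010100111010000011111100111111

Place data at non-parity positions: p1 p2 1 p4 1 0 0 p8 1 1 0 1 0 0 0 p16 0 1 1 1 1 1 1 0 0 1 1 1 1 1 1
p1 (pos 1,3,5,7,9,11,13,15,17,19,21,23,25,27,29,31): XOR of data positions = 1⊕1⊕0⊕1⊕0⊕0⊕0⊕0⊕1⊕1⊕1⊕0⊕1⊕1⊕1 = 1
p2 (pos 2,3,6,7,10,11,14,15,18,19,22,23,26,27,30,31): XOR of data positions = 1⊕0⊕0⊕1⊕0⊕0⊕0⊕1⊕1⊕1⊕1⊕1⊕1⊕1⊕1 = 0
p4 (pos 4,5,6,7,12,13,14,15,20,21,22,23,28,29,30,31): XOR of data positions = 1⊕0⊕0⊕1⊕0⊕0⊕0⊕1⊕1⊕1⊕1⊕1⊕1⊕1⊕1 = 0
p8 (pos 8,9,10,11,12,13,14,15,24,25,26,27,28,29,30,31): XOR of data positions = 1⊕1⊕0⊕1⊕0⊕0⊕0⊕0⊕0⊕1⊕1⊕1⊕1⊕1⊕1 = 1
p16 (pos 16,17,18,19,20,21,22,23,24,25,26,27,28,29,30,31): XOR of data positions = 0⊕1⊕1⊕1⊕1⊕1⊕1⊕0⊕0⊕1⊕1⊕1⊕1⊕1⊕1 = 0
Codeword: 1010100111010000011111100111111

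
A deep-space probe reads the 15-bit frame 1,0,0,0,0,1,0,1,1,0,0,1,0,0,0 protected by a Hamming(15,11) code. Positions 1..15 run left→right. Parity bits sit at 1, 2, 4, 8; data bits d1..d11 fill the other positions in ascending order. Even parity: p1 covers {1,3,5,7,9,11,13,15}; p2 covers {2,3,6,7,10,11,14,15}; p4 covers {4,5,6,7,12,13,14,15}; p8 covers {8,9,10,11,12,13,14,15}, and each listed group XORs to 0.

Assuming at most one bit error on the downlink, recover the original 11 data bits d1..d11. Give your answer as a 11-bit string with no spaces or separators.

00101101000

s1 (pos 1,3,5,7,9,11,13,15): 1⊕0⊕0⊕0⊕1⊕0⊕0⊕0 = 0
s2 (pos 2,3,6,7,10,11,14,15): 0⊕0⊕1⊕0⊕0⊕0⊕0⊕0 = 1
s4 (pos 4,5,6,7,12,13,14,15): 0⊕0⊕1⊕0⊕1⊕0⊕0⊕0 = 0
s8 (pos 8,9,10,11,12,13,14,15): 1⊕1⊕0⊕0⊕1⊕0⊕0⊕0 = 1
Syndrome s8…s1 = 1010 → error at position 10.
Flip position 10: 100001011001000 → 100001011101000
Read data bits from positions 3,5,6,7,9,10,11,12,13,14,15: 00101101000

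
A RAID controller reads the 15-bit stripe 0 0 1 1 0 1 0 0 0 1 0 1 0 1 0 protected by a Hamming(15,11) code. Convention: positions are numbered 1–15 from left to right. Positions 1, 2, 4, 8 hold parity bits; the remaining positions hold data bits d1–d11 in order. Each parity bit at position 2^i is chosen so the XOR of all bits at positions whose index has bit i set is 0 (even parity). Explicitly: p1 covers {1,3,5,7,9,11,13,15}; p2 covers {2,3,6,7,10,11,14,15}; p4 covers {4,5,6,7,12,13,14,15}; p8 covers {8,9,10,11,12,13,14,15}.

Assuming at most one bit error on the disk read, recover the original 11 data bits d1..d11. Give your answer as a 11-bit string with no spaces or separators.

s1 (pos 1,3,5,7,9,11,13,15): 0⊕1⊕0⊕0⊕0⊕0⊕0⊕0 = 1
s2 (pos 2,3,6,7,10,11,14,15): 0⊕1⊕1⊕0⊕1⊕0⊕1⊕0 = 0
s4 (pos 4,5,6,7,12,13,14,15): 1⊕0⊕1⊕0⊕1⊕0⊕1⊕0 = 0
s8 (pos 8,9,10,11,12,13,14,15): 0⊕0⊕1⊕0⊕1⊕0⊕1⊕0 = 1
Syndrome s8…s1 = 1001 → error at position 9.
Flip position 9: 001101000101010 → 001101001101010
Read data bits from positions 3,5,6,7,9,10,11,12,13,14,15: 10101101010

10101101010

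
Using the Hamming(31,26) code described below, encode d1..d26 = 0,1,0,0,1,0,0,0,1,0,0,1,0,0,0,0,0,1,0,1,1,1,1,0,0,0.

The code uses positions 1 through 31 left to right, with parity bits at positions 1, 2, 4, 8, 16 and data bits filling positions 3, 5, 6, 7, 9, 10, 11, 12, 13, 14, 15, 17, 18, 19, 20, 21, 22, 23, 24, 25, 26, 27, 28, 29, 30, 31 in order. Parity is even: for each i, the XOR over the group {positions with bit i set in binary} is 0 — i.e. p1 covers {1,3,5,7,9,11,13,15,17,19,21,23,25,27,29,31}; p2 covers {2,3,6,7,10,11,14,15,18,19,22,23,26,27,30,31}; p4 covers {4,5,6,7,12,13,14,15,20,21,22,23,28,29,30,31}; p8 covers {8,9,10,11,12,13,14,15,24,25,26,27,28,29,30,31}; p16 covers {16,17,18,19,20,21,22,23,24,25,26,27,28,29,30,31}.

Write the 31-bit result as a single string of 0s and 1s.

Place data at non-parity positions: p1 p2 0 p4 1 0 0 p8 1 0 0 0 1 0 0 p16 1 0 0 0 0 0 1 0 1 1 1 1 0 0 0
p1 (pos 1,3,5,7,9,11,13,15,17,19,21,23,25,27,29,31): XOR of data positions = 0⊕1⊕0⊕1⊕0⊕1⊕0⊕1⊕0⊕0⊕1⊕1⊕1⊕0⊕0 = 1
p2 (pos 2,3,6,7,10,11,14,15,18,19,22,23,26,27,30,31): XOR of data positions = 0⊕0⊕0⊕0⊕0⊕0⊕0⊕0⊕0⊕0⊕1⊕1⊕1⊕0⊕0 = 1
p4 (pos 4,5,6,7,12,13,14,15,20,21,22,23,28,29,30,31): XOR of data positions = 1⊕0⊕0⊕0⊕1⊕0⊕0⊕0⊕0⊕0⊕1⊕1⊕0⊕0⊕0 = 0
p8 (pos 8,9,10,11,12,13,14,15,24,25,26,27,28,29,30,31): XOR of data positions = 1⊕0⊕0⊕0⊕1⊕0⊕0⊕0⊕1⊕1⊕1⊕1⊕0⊕0⊕0 = 0
p16 (pos 16,17,18,19,20,21,22,23,24,25,26,27,28,29,30,31): XOR of data positions = 1⊕0⊕0⊕0⊕0⊕0⊕1⊕0⊕1⊕1⊕1⊕1⊕0⊕0⊕0 = 0
Codeword: 1100100010001000100000101111000

1100100010001000100000101111000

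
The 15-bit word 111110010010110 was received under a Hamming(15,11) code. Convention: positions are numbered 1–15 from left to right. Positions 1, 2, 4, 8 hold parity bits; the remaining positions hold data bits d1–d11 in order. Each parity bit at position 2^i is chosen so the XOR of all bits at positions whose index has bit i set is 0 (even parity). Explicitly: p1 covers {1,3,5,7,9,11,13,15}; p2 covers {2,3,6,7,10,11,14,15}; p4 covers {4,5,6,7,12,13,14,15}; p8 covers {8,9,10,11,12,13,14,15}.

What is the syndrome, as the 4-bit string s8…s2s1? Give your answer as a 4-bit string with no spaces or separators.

0001

s1 (pos 1,3,5,7,9,11,13,15): 1⊕1⊕1⊕0⊕0⊕1⊕1⊕0 = 1
s2 (pos 2,3,6,7,10,11,14,15): 1⊕1⊕0⊕0⊕0⊕1⊕1⊕0 = 0
s4 (pos 4,5,6,7,12,13,14,15): 1⊕1⊕0⊕0⊕0⊕1⊕1⊕0 = 0
s8 (pos 8,9,10,11,12,13,14,15): 1⊕0⊕0⊕1⊕0⊕1⊕1⊕0 = 0
Syndrome s8…s1 = 0001 → error at position 1.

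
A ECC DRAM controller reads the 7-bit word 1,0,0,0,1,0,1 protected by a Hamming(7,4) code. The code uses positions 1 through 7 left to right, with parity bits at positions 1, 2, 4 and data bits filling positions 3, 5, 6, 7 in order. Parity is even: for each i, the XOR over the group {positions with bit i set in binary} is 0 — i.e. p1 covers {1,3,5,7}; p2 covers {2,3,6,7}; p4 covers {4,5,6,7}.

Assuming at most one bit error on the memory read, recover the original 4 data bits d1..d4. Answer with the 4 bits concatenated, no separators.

s1 (pos 1,3,5,7): 1⊕0⊕1⊕1 = 1
s2 (pos 2,3,6,7): 0⊕0⊕0⊕1 = 1
s4 (pos 4,5,6,7): 0⊕1⊕0⊕1 = 0
Syndrome s4…s1 = 011 → error at position 3.
Flip position 3: 1000101 → 1010101
Read data bits from positions 3,5,6,7: 1101

1101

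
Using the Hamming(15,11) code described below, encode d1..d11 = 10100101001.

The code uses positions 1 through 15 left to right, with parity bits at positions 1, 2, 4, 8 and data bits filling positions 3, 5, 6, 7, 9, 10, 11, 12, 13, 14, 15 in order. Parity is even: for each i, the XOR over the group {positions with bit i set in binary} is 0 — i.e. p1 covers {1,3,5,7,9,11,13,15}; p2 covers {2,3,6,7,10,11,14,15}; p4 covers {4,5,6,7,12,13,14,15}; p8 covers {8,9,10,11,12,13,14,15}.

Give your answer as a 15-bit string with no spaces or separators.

Place data at non-parity positions: p1 p2 1 p4 0 1 0 p8 0 1 0 1 0 0 1
p1 (pos 1,3,5,7,9,11,13,15): XOR of data positions = 1⊕0⊕0⊕0⊕0⊕0⊕1 = 0
p2 (pos 2,3,6,7,10,11,14,15): XOR of data positions = 1⊕1⊕0⊕1⊕0⊕0⊕1 = 0
p4 (pos 4,5,6,7,12,13,14,15): XOR of data positions = 0⊕1⊕0⊕1⊕0⊕0⊕1 = 1
p8 (pos 8,9,10,11,12,13,14,15): XOR of data positions = 0⊕1⊕0⊕1⊕0⊕0⊕1 = 1
Codeword: 001101010101001

001101010101001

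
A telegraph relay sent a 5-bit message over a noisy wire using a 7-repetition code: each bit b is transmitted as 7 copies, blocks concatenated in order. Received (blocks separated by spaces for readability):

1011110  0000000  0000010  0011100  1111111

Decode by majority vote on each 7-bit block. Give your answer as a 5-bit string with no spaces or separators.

Block 1 (1011110): 5 ones → 1
Block 2 (0000000): 0 ones → 0
Block 3 (0000010): 1 one → 0
Block 4 (0011100): 3 ones → 0
Block 5 (1111111): 7 ones → 1

10001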